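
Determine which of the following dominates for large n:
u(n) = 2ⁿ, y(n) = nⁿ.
Comparing growth rates:
Growth-rate hierarchy: log n ≺ any polynomial ≺ any exponential cⁿ (c>1) ≺ n! ≺ nⁿ.
super-exponential nⁿ dominates exponential base 2 asymptotically.

y(n) grows faster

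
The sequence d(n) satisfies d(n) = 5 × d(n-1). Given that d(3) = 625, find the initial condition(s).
In general d(n) = 5ⁿ · d(0). At n = 3: d(0) = d(3) / 5^3 = 625 / 125 = 5.

d(0) = 5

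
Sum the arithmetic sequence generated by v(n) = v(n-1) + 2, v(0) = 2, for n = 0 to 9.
Computing the sequence terms: 2, 4, 6, 8, 10, 12, 14, 16, 18, 20
Adding these values together:

110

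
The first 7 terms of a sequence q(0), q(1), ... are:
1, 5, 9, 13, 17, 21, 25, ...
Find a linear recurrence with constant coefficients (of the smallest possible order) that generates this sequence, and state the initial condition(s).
Look for the lowest-order linear relation among consecutive terms.
Observation: consecutive differences are constant (= 4).
Check at n=2: 1·5 + 4 = 9. ✓

q(n) = q(n-1) + 4, q(0) = 1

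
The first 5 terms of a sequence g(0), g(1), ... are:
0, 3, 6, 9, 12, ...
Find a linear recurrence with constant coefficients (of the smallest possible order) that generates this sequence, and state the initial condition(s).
Look for the lowest-order linear relation among consecutive terms.
Observation: consecutive differences are constant (= 3).
Check at n=2: 1·3 + 3 = 6. ✓

g(n) = g(n-1) + 3, g(0) = 0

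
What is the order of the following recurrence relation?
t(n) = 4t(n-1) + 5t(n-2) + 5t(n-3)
The order is the largest lag k for which t(n-k) appears. Here the deepest term is t(n-3), so the order is 3.

Order 3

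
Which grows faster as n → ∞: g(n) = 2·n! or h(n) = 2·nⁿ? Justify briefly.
Comparing growth rates:
Growth-rate hierarchy: log n ≺ any polynomial ≺ any exponential cⁿ (c>1) ≺ n! ≺ nⁿ.
super-exponential nⁿ dominates factorial asymptotically.

h(n) grows faster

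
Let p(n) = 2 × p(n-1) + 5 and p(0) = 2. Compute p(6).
Computing step by step:
p(0) = 2
p(1) = 2 × 2 + 5 = 9
p(2) = 2 × 9 + 5 = 23
p(3) = 2 × 23 + 5 = 51
p(4) = 2 × 51 + 5 = 107
p(5) = 2 × 107 + 5 = 219
p(6) = 2 × 219 + 5 = 443

443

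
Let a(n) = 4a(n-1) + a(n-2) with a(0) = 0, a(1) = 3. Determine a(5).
Computing the sequence terms:
0, 3, 12, 51, 216, 915

915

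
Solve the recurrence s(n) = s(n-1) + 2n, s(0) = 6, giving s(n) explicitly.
Recurrence: s(n) = s(n-1) + 2n, initial: s(0) = 6.
Telescoping: s(n) = s(0) + 2·Σᵢ₌₁ⁿ i = 6 + 2·n(n+1)/2.

s(n) = 2·n(n+1)/2 + 6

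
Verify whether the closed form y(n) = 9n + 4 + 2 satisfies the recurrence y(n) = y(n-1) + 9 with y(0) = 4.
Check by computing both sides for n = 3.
From the recurrence with y(0) = 4:
  y(0) = 4, y(1) = 13, y(2) = 22, y(3) = 31
  so the recurrence gives y(3) = 31.
From the proposed closed form y(n) = 9n + 4 + 2:
  y(3) = 33.
The recurrence gives 31 but the closed form gives 33, so the closed form does not satisfy the recurrence.

No, the closed form is incorrect.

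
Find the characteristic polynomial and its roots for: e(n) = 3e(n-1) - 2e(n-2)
Substitute e(n) = rⁿ and divide through by rⁿ⁻²: r² - 3r + 2 = 0
Factor: (r - 2)(r - 1) = 0, so r = 2, 1.
General solution: e(n) = A·2ⁿ + B·1ⁿ

Characteristic: r² - 3r + 2 = 0, Roots: r = 2, 1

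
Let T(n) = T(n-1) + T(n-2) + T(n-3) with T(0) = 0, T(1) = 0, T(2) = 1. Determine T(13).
Computing the sequence terms:
0, 0, 1, 1, 2, 4, 7, 13, 24, 44, 81, 149, 274, 504

504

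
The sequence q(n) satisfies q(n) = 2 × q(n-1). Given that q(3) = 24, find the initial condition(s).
In general q(n) = 2ⁿ · q(0). At n = 3: q(0) = q(3) / 2^3 = 24 / 8 = 3.

q(0) = 3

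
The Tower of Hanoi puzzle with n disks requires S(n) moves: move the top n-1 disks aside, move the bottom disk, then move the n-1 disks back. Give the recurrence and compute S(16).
Moving n disks = move the top n-1 disks aside (S(n-1) moves) + move the largest disk (1 move) + move the n-1 disks back on top (S(n-1) moves), so S(n) = 2S(n-1) + 1, with S(1) = 1 (a single disk takes one move).
First terms: 1, 3, 7, 15, 31, 63, … — each is one less than a power of 2. Indeed S(n) + 1 = 2(S(n-1) + 1) with S(1) + 1 = 2, so S(n) + 1 = 2ⁿ and S(n) = 2ⁿ - 1.
Hence S(16) = 2^16 - 1 = 65536 - 1 = 65535.

S(n) = 2S(n-1) + 1, S(1) = 1; S(16) = 65535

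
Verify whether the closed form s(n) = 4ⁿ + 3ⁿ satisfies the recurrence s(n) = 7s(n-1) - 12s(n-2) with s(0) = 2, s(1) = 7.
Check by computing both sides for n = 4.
From the recurrence with s(0) = 2, s(1) = 7:
  s(0) = 2, s(1) = 7, s(2) = 25, s(3) = 91, s(4) = 337
  so the recurrence gives s(4) = 337.
From the proposed closed form s(n) = 4ⁿ + 3ⁿ:
  s(4) = 337.
Both sides give 337 at n = 4, and the initial condition(s) match, so the closed form is consistent.

Yes, the closed form is correct.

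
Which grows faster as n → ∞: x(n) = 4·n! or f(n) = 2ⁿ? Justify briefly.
Comparing growth rates:
Growth-rate hierarchy: log n ≺ any polynomial ≺ any exponential cⁿ (c>1) ≺ n! ≺ nⁿ.
factorial dominates exponential base 2 asymptotically.

x(n) grows faster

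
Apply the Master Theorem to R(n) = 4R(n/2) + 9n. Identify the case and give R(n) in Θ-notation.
Master Theorem template: R(n) = a·R(n/b) + f(n).
Here: a=4, b=2, f(n)=9n
Compute log_b(a) = log_2(4) = 2.
f(n) = 9n = O(n^(2-ε)) with ε = 1. Case 1: R(n) = Θ(n^log_b(a)) = Θ(n^2).

Case 1: R(n) = Θ(n^2)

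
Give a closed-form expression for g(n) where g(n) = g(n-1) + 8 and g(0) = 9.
Recurrence: g(n) = g(n-1) + 8, initial: g(0) = 9.
Each step adds 8, so g(n) = g(0) + 8n = 8n + 9.

g(n) = 8n + 9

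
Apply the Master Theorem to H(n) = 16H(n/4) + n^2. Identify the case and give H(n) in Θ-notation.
Master Theorem template: H(n) = a·H(n/b) + f(n).
Here: a=16, b=4, f(n)=n^2
Compute log_b(a) = log_4(16) = 2.
f(n) = n^2 = Θ(n^2). Case 2: H(n) = Θ(n^2 log n).

Case 2: H(n) = Θ(n^2 log n)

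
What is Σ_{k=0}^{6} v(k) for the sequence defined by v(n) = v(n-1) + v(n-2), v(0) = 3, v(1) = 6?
Computing the sequence terms: 3, 6, 9, 15, 24, 39, 63
Adding these values together:

159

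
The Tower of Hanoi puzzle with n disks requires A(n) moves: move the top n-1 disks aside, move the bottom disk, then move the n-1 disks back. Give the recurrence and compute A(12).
Moving n disks = move the top n-1 disks aside (A(n-1) moves) + move the largest disk (1 move) + move the n-1 disks back on top (A(n-1) moves), so A(n) = 2A(n-1) + 1, with A(1) = 1 (a single disk takes one move).
First terms: 1, 3, 7, 15, 31, 63, … — each is one less than a power of 2. Indeed A(n) + 1 = 2(A(n-1) + 1) with A(1) + 1 = 2, so A(n) + 1 = 2ⁿ and A(n) = 2ⁿ - 1.
Hence A(12) = 2^12 - 1 = 4096 - 1 = 4095.

A(n) = 2A(n-1) + 1, A(1) = 1; A(12) = 4095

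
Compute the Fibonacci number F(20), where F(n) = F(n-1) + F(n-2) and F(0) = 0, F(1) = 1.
Computing the sequence terms:
0, 1, 1, 2, 3, 5, 8, 13, 21, 34, 55, 89, 144, 233, 377, 610, 987, 1597, 2584, 4181, 6765

6765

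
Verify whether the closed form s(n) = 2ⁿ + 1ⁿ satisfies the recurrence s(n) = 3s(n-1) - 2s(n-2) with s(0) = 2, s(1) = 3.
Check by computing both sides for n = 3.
From the recurrence with s(0) = 2, s(1) = 3:
  s(0) = 2, s(1) = 3, s(2) = 5, s(3) = 9
  so the recurrence gives s(3) = 9.
From the proposed closed form s(n) = 2ⁿ + 1ⁿ:
  s(3) = 9.
Both sides give 9 at n = 3, and the initial condition(s) match, so the closed form is consistent.

Yes, the closed form is correct.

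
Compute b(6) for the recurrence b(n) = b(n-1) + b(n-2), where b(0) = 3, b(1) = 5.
Computing the sequence terms:
3, 5, 8, 13, 21, 34, 55

55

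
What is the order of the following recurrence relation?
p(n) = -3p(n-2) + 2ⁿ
The order is the largest lag k for which p(n-k) appears. Here the deepest term is p(n-2) (the 2ⁿ term is non-homogeneous and does not affect the order), so the order is 2.

Order 2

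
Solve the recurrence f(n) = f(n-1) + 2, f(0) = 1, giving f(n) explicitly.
Recurrence: f(n) = f(n-1) + 2, initial: f(0) = 1.
Each step adds 2, so f(n) = f(0) + 2n = 2n + 1.

f(n) = 2n + 1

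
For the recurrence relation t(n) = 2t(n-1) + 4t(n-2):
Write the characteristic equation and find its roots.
Substitute t(n) = rⁿ and divide through by rⁿ⁻²: r² - 2r - 4 = 0
Discriminant: 2² + 4·4 = 20, not a perfect square, so by the quadratic formula r = (2 ± √20)/2.
General solution: t(n) = A·r₁ⁿ + B·r₂ⁿ where r₁,r₂ = (2 ± √20)/2

Characteristic: r² - 2r - 4 = 0, Roots: r = (2 ± √20)/2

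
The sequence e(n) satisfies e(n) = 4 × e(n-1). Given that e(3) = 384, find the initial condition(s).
In general e(n) = 4ⁿ · e(0). At n = 3: e(0) = e(3) / 4^3 = 384 / 64 = 6.

e(0) = 6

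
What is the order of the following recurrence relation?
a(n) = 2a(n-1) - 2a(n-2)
The order is the largest lag k for which a(n-k) appears. Here the deepest term is a(n-2), so the order is 2.

Order 2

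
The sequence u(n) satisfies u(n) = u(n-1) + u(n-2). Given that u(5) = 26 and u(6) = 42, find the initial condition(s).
Work backwards using u(k) = u(k+2) - u(k+1):
u(4) = u(6) - u(5) = 42 - 26 = 16
u(3) = u(5) - u(4) = 26 - 16 = 10
u(2) = u(4) - u(3) = 16 - 10 = 6
u(1) = u(3) - u(2) = 10 - 6 = 4
u(0) = u(2) - u(1) = 6 - 4 = 2

u(0) = 2, u(1) = 4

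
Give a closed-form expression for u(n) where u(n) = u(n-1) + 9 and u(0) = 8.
Recurrence: u(n) = u(n-1) + 9, initial: u(0) = 8.
Each step adds 9, so u(n) = u(0) + 9n = 9n + 8.

u(n) = 9n + 8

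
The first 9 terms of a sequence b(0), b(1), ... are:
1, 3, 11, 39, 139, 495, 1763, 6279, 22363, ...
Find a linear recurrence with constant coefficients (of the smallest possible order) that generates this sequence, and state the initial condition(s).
Look for the lowest-order linear relation among consecutive terms.
Observation: b(n) - 3·b(n-1) - (2)·b(n-2) = 0 holds for the shown terms, and no order-1 relation b(n) = α·b(n-1) + β fits.
Check at n=3: 3·11 + (2)·3 = 39. ✓

b(n) = 3b(n-1) + 2b(n-2), b(0) = 1, b(1) = 3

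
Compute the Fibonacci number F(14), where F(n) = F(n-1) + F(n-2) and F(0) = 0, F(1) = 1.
Computing the sequence terms:
0, 1, 1, 2, 3, 5, 8, 13, 21, 34, 55, 89, 144, 233, 377

377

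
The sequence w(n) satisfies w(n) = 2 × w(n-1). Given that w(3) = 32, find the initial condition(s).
In general w(n) = 2ⁿ · w(0). At n = 3: w(0) = w(3) / 2^3 = 32 / 8 = 4.

w(0) = 4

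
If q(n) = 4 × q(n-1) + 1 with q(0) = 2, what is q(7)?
Computing step by step:
q(0) = 2
q(1) = 4 × 2 + 1 = 9
q(2) = 4 × 9 + 1 = 37
q(3) = 4 × 37 + 1 = 149
q(4) = 4 × 149 + 1 = 597
q(5) = 4 × 597 + 1 = 2389
q(6) = 4 × 2389 + 1 = 9557
q(7) = 4 × 9557 + 1 = 38229

38229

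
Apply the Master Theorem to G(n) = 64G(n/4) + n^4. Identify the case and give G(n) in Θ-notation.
Master Theorem template: G(n) = a·G(n/b) + f(n).
Here: a=64, b=4, f(n)=n^4
Compute log_b(a) = log_4(64) = 3.
f(n) = n^4 = Ω(n^(3+ε)) with ε = 1, and the regularity condition holds (a·f(n/b) = (a/b^4)·f(n) with a/b^4 = 4^-1 < 1). Case 3: G(n) = Θ(f(n)) = Θ(n^4).

Case 3: G(n) = Θ(n^4)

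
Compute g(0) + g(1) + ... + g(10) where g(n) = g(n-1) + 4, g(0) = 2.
Computing the sequence terms: 2, 6, 10, 14, 18, 22, 26, 30, 34, 38, 42
Adding these values together:

242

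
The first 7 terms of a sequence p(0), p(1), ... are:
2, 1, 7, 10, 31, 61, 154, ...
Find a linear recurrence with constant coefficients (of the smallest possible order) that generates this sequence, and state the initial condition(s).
Look for the lowest-order linear relation among consecutive terms.
Observation: p(n) - 1·p(n-1) - (3)·p(n-2) = 0 holds for the shown terms, and no order-1 relation p(n) = α·p(n-1) + β fits.
Check at n=3: 1·7 + (3)·1 = 10. ✓

p(n) = p(n-1) + 3p(n-2), p(0) = 2, p(1) = 1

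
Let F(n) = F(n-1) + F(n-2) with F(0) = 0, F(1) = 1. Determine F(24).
Computing the sequence terms:
0, 1, 1, 2, 3, 5, 8, 13, 21, 34, 55, 89, 144, 233, 377, 610, 987, 1597, 2584, 4181, 6765, 10946, 17711, 28657, 46368

46368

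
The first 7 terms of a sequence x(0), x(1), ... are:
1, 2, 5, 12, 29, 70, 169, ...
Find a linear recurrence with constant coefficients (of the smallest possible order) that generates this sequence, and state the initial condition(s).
Look for the lowest-order linear relation among consecutive terms.
Observation: x(n) - 2·x(n-1) - (1)·x(n-2) = 0 holds for the shown terms, and no order-1 relation x(n) = α·x(n-1) + β fits.
Check at n=3: 2·5 + (1)·2 = 12. ✓

x(n) = 2x(n-1) + x(n-2), x(0) = 1, x(1) = 2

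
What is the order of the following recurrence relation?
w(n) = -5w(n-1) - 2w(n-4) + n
The order is the largest lag k for which w(n-k) appears. Here the deepest term is w(n-4) (the n term is non-homogeneous and does not affect the order), so the order is 4.

Order 4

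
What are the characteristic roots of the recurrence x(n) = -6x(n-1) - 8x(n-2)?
Substitute x(n) = rⁿ and divide through by rⁿ⁻²: r² + 6r + 8 = 0
Factor: (r + 2)(r + 4) = 0, so r = -2, -4.
General solution: x(n) = A·(-2)ⁿ + B·(-4)ⁿ

Characteristic: r² + 6r + 8 = 0, Roots: r = -2, -4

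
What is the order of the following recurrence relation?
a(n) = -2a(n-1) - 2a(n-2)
The order is the largest lag k for which a(n-k) appears. Here the deepest term is a(n-2), so the order is 2.

Order 2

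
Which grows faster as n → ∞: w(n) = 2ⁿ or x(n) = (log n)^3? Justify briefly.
Comparing growth rates:
Growth-rate hierarchy: log n ≺ any polynomial ≺ any exponential cⁿ (c>1) ≺ n! ≺ nⁿ.
exponential base 2 dominates polylogarithmic (log n)^3 asymptotically.

w(n) grows faster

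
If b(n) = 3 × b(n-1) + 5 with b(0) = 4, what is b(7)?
Computing step by step:
b(0) = 4
b(1) = 3 × 4 + 5 = 17
b(2) = 3 × 17 + 5 = 56
b(3) = 3 × 56 + 5 = 173
b(4) = 3 × 173 + 5 = 524
b(5) = 3 × 524 + 5 = 1577
b(6) = 3 × 1577 + 5 = 4736
b(7) = 3 × 4736 + 5 = 14213

14213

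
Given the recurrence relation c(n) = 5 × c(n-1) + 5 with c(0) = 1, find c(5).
Computing step by step:
c(0) = 1
c(1) = 5 × 1 + 5 = 10
c(2) = 5 × 10 + 5 = 55
c(3) = 5 × 55 + 5 = 280
c(4) = 5 × 280 + 5 = 1405
c(5) = 5 × 1405 + 5 = 7030

7030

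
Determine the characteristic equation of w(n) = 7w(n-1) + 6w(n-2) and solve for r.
Substitute w(n) = rⁿ and divide through by rⁿ⁻²: r² - 7r - 6 = 0
Discriminant: 7² + 4·6 = 73, not a perfect square, so by the quadratic formula r = (7 ± √73)/2.
General solution: w(n) = A·r₁ⁿ + B·r₂ⁿ where r₁,r₂ = (7 ± √73)/2

Characteristic: r² - 7r - 6 = 0, Roots: r = (7 ± √73)/2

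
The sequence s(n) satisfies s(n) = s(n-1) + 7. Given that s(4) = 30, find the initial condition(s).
s(4) = s(0) + 4·7, so s(0) = 30 - 28 = 2.

s(0) = 2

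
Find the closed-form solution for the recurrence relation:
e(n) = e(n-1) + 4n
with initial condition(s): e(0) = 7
Recurrence: e(n) = e(n-1) + 4n, initial: e(0) = 7.
Telescoping: e(n) = e(0) + 4·Σᵢ₌₁ⁿ i = 7 + 4·n(n+1)/2.

e(n) = 4·n(n+1)/2 + 7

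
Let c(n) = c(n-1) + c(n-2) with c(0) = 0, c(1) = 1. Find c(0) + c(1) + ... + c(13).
Computing the sequence terms: 0, 1, 1, 2, 3, 5, 8, 13, 21, 34, 55, 89, 144, 233
Adding these values together:

609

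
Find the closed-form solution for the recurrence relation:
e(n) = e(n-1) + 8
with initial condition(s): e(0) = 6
Recurrence: e(n) = e(n-1) + 8, initial: e(0) = 6.
Each step adds 8, so e(n) = e(0) + 8n = 8n + 6.

e(n) = 8n + 6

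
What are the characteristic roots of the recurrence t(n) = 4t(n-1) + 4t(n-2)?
Substitute t(n) = rⁿ and divide through by rⁿ⁻²: r² - 4r - 4 = 0
Discriminant: 4² + 4·4 = 32, not a perfect square, so by the quadratic formula r = (4 ± √32)/2.
General solution: t(n) = A·r₁ⁿ + B·r₂ⁿ where r₁,r₂ = (4 ± √32)/2

Characteristic: r² - 4r - 4 = 0, Roots: r = (4 ± √32)/2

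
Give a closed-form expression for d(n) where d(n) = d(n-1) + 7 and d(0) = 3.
Recurrence: d(n) = d(n-1) + 7, initial: d(0) = 3.
Each step adds 7, so d(n) = d(0) + 7n = 7n + 3.

d(n) = 7n + 3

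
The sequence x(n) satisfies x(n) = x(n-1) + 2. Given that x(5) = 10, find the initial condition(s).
x(5) = x(0) + 5·2, so x(0) = 10 - 10 = 0.

x(0) = 0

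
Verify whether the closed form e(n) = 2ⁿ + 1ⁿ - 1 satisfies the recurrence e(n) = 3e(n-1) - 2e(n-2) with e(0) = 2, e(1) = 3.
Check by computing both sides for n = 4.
From the recurrence with e(0) = 2, e(1) = 3:
  e(0) = 2, e(1) = 3, e(2) = 5, e(3) = 9, e(4) = 17
  so the recurrence gives e(4) = 17.
From the proposed closed form e(n) = 2ⁿ + 1ⁿ - 1:
  e(4) = 16.
The recurrence gives 17 but the closed form gives 16, so the closed form does not satisfy the recurrence.

No, the closed form is incorrect.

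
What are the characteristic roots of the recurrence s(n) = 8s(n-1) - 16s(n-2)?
Substitute s(n) = rⁿ and divide through by rⁿ⁻²: r² - 8r + 16 = 0
Factor: (r - 4)² = 0, so r = 4 (double root).
General solution: s(n) = (A + Bn)·4ⁿ

Characteristic: r² - 8r + 16 = 0, Roots: r = 4 (double root)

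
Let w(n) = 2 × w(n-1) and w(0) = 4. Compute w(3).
Computing step by step:
w(0) = 4
w(1) = 2 × 4 = 8
w(2) = 2 × 8 = 16
w(3) = 2 × 16 = 32

32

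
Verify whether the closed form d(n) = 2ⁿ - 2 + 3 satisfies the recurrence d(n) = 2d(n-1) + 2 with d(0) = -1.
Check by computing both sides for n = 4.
From the recurrence with d(0) = -1:
  d(0) = -1, d(1) = 0, d(2) = 2, d(3) = 6, d(4) = 14
  so the recurrence gives d(4) = 14.
From the proposed closed form d(n) = 2ⁿ - 2 + 3:
  d(4) = 17.
The recurrence gives 14 but the closed form gives 17, so the closed form does not satisfy the recurrence.

No, the closed form is incorrect.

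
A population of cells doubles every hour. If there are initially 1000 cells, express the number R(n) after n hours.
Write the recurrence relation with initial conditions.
Each hour multiplies the count by 2, so the count after n hours depends only on the count after n-1 hours: R(n) = 2 × R(n-1). The starting count gives R(0) = 1000.
Unrolling n times gives the closed form R(n) = 1000 × 2ⁿ.

R(n) = 2 × R(n-1), R(0) = 1000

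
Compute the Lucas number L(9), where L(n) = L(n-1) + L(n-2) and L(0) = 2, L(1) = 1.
Computing the sequence terms:
2, 1, 3, 4, 7, 11, 18, 29, 47, 76

76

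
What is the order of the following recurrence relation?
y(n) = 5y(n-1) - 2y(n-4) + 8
The order is the largest lag k for which y(n-k) appears. Here the deepest term is y(n-4) (the 8 term is non-homogeneous and does not affect the order), so the order is 4.

Order 4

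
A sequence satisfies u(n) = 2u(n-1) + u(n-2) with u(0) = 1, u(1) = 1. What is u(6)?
Computing the sequence terms:
1, 1, 3, 7, 17, 41, 99

99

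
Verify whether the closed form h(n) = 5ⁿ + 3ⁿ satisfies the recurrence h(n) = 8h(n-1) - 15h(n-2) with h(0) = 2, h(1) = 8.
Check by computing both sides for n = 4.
From the recurrence with h(0) = 2, h(1) = 8:
  h(0) = 2, h(1) = 8, h(2) = 34, h(3) = 152, h(4) = 706
  so the recurrence gives h(4) = 706.
From the proposed closed form h(n) = 5ⁿ + 3ⁿ:
  h(4) = 706.
Both sides give 706 at n = 4, and the initial condition(s) match, so the closed form is consistent.

Yes, the closed form is correct.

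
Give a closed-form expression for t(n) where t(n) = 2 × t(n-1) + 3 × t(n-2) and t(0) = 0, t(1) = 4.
Recurrence: t(n) = 2 × t(n-1) + 3 × t(n-2), initial: t(0) = 0, t(1) = 4.
Characteristic equation: r² - 2r - 3 = 0, which factors as (r - 3)(r + 1) = 0, so r = 3, -1. General solution t(n) = A·3ⁿ + B·(-1)ⁿ. From t(0) = 0: A + B = 0. From t(1) = 4: 3A - 1B = 4. Solving gives A = 1, B = -1.

t(n) = 3ⁿ - (-1)ⁿ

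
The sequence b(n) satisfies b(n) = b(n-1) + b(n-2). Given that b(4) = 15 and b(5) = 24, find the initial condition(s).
Work backwards using b(k) = b(k+2) - b(k+1):
b(3) = b(5) - b(4) = 24 - 15 = 9
b(2) = b(4) - b(3) = 15 - 9 = 6
b(1) = b(3) - b(2) = 9 - 6 = 3
b(0) = b(2) - b(1) = 6 - 3 = 3

b(0) = 3, b(1) = 3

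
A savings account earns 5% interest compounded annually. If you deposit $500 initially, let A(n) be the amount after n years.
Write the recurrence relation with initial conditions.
Each year the balance grows by 5%, i.e. is multiplied by 1 + 5/100 = 1.05, so A(n) = 1.05 × A(n-1). The initial deposit gives A(0) = 500.
Unrolling gives the closed form A(n) = 500 × (1.05)ⁿ.

A(n) = 1.05 × A(n-1), A(0) = 500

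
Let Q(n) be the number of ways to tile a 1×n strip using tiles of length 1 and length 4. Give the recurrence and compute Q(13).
Condition on the last tile: it has length 1 (leaving a 1×(n-1) strip) or length 4 (leaving a 1×(n-4) strip), so Q(n) = Q(n-1) + Q(n-4) (order-4 linear recurrence).
For 0 ≤ i < 4 only unit tiles fit, so Q(i) = 1.
Iterating the recurrence: Q(4) = 2, Q(5) = 3, Q(6) = 4, Q(7) = 5, Q(8) = 7, Q(9) = 10, Q(10) = 14, Q(11) = 19, Q(12) = 26, Q(13) = 36.

Q(n) = Q(n-1) + Q(n-4), with Q(i) = 1 for 0 ≤ i < 4; Q(13) = 36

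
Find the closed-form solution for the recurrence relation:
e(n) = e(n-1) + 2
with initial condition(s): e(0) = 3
Recurrence: e(n) = e(n-1) + 2, initial: e(0) = 3.
Each step adds 2, so e(n) = e(0) + 2n = 2n + 3.

e(n) = 2n + 3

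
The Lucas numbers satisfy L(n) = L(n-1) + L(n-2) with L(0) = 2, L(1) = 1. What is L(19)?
Computing the sequence terms:
2, 1, 3, 4, 7, 11, 18, 29, 47, 76, 123, 199, 322, 521, 843, 1364, 2207, 3571, 5778, 9349

9349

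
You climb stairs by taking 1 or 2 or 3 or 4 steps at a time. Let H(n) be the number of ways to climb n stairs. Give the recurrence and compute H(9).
Condition on the size of the last step (1 to 4): before it there were n-1, …, n-4 stairs climbed, and these cases are disjoint, so H(n) = H(n-1) + H(n-2) + H(n-3) + H(n-4) (order-4 linear recurrence).
Initial conditions by direct count (compositions of i into parts ≤ 4): H(1) = 1; H(2) = 2; H(3) = 4; H(4) = 8.
Iterating the recurrence: H(5) = 15, H(6) = 29, H(7) = 56, H(8) = 108, H(9) = 208.

H(n) = H(n-1) + H(n-2) + H(n-3) + H(n-4), H(1) = 1, H(2) = 2, H(3) = 4, H(4) = 8; H(9) = 208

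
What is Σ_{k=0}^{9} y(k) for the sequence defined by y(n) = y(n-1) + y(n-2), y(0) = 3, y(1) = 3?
Computing the sequence terms: 3, 3, 6, 9, 15, 24, 39, 63, 102, 165
Adding these values together:

429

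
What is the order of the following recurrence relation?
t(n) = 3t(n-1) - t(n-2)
The order is the largest lag k for which t(n-k) appears. Here the deepest term is t(n-2), so the order is 2.

Order 2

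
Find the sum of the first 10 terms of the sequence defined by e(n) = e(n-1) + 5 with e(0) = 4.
Computing the sequence terms: 4, 9, 14, 19, 24, 29, 34, 39, 44, 49
Adding these values together:

265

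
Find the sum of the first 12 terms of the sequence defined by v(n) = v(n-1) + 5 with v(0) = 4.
Computing the sequence terms: 4, 9, 14, 19, 24, 29, 34, 39, 44, 49, 54, 59
Adding these values together:

378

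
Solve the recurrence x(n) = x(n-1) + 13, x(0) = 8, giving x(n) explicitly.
Recurrence: x(n) = x(n-1) + 13, initial: x(0) = 8.
Each step adds 13, so x(n) = x(0) + 13n = 13n + 8.

x(n) = 13n + 8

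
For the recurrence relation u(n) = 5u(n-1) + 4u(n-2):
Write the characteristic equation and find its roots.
Substitute u(n) = rⁿ and divide through by rⁿ⁻²: r² - 5r - 4 = 0
Discriminant: 5² + 4·4 = 41, not a perfect square, so by the quadratic formula r = (5 ± √41)/2.
General solution: u(n) = A·r₁ⁿ + B·r₂ⁿ where r₁,r₂ = (5 ± √41)/2

Characteristic: r² - 5r - 4 = 0, Roots: r = (5 ± √41)/2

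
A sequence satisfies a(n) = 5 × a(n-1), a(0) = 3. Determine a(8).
Computing step by step:
a(0) = 3
a(1) = 5 × 3 = 15
a(2) = 5 × 15 = 75
a(3) = 5 × 75 = 375
a(4) = 5 × 375 = 1875
a(5) = 5 × 1875 = 9375
a(6) = 5 × 9375 = 46875
a(7) = 5 × 46875 = 234375
a(8) = 5 × 234375 = 1171875

1171875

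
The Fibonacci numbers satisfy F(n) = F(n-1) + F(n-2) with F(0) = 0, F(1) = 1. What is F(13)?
Computing the sequence terms:
0, 1, 1, 2, 3, 5, 8, 13, 21, 34, 55, 89, 144, 233

233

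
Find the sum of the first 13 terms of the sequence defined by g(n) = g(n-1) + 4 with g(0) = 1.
Computing the sequence terms: 1, 5, 9, 13, 17, 21, 25, 29, 33, 37, 41, 45, 49
Adding these values together:

325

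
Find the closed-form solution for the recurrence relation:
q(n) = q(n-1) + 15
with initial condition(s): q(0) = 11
Recurrence: q(n) = q(n-1) + 15, initial: q(0) = 11.
Each step adds 15, so q(n) = q(0) + 15n = 15n + 11.

q(n) = 15n + 11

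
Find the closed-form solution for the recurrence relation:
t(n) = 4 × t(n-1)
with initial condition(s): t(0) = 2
Recurrence: t(n) = 4 × t(n-1), initial: t(0) = 2.
Each term is 4 times the previous, so this is geometric with ratio 4. After n steps: t(n) = t(0)·4ⁿ = 2·4ⁿ.

t(n) = 2·4ⁿ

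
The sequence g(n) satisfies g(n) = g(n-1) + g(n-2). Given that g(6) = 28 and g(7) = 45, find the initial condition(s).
Work backwards using g(k) = g(k+2) - g(k+1):
g(5) = g(7) - g(6) = 45 - 28 = 17
g(4) = g(6) - g(5) = 28 - 17 = 11
g(3) = g(5) - g(4) = 17 - 11 = 6
g(2) = g(4) - g(3) = 11 - 6 = 5
g(1) = g(3) - g(2) = 6 - 5 = 1
g(0) = g(2) - g(1) = 5 - 1 = 4

g(0) = 4, g(1) = 1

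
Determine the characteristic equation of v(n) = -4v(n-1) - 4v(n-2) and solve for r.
Substitute v(n) = rⁿ and divide through by rⁿ⁻²: r² + 4r + 4 = 0
Factor: (r + 2)² = 0, so r = -2 (double root).
General solution: v(n) = (A + Bn)·(-2)ⁿ

Characteristic: r² + 4r + 4 = 0, Roots: r = -2 (double root)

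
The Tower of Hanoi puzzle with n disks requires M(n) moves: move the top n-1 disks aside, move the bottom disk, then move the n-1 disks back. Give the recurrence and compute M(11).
Moving n disks = move the top n-1 disks aside (M(n-1) moves) + move the largest disk (1 move) + move the n-1 disks back on top (M(n-1) moves), so M(n) = 2M(n-1) + 1, with M(1) = 1 (a single disk takes one move).
First terms: 1, 3, 7, 15, 31, 63, … — each is one less than a power of 2. Indeed M(n) + 1 = 2(M(n-1) + 1) with M(1) + 1 = 2, so M(n) + 1 = 2ⁿ and M(n) = 2ⁿ - 1.
Hence M(11) = 2^11 - 1 = 2048 - 1 = 2047.

M(n) = 2M(n-1) + 1, M(1) = 1; M(11) = 2047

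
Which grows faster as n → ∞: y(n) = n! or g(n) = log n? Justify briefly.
Comparing growth rates:
Growth-rate hierarchy: log n ≺ any polynomial ≺ any exponential cⁿ (c>1) ≺ n! ≺ nⁿ.
factorial dominates logarithmic asymptotically.

y(n) grows faster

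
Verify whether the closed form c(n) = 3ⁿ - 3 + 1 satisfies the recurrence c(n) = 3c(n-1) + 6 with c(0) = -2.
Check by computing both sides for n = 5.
From the recurrence with c(0) = -2:
  c(0) = -2, c(1) = 0, c(2) = 6, c(3) = 24, c(4) = 78, c(5) = 240
  so the recurrence gives c(5) = 240.
From the proposed closed form c(n) = 3ⁿ - 3 + 1:
  c(5) = 241.
The recurrence gives 240 but the closed form gives 241, so the closed form does not satisfy the recurrence.

No, the closed form is incorrect.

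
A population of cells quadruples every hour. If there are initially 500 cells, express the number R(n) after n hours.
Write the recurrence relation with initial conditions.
Each hour multiplies the count by 4, so the count after n hours depends only on the count after n-1 hours: R(n) = 4 × R(n-1). The starting count gives R(0) = 500.
Unrolling n times gives the closed form R(n) = 500 × 4ⁿ.

R(n) = 4 × R(n-1), R(0) = 500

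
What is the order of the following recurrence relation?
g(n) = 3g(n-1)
The order is the largest lag k for which g(n-k) appears. Here the deepest term is g(n-1), so the order is 1.

Order 1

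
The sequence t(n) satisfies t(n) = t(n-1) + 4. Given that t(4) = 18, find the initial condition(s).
t(4) = t(0) + 4·4, so t(0) = 18 - 16 = 2.

t(0) = 2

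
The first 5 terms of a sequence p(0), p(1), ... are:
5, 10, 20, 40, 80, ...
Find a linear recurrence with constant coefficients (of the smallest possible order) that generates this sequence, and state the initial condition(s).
Look for the lowest-order linear relation among consecutive terms.
Observation: each term is 2× the previous.
Check at n=2: 2·10 = 20. ✓

p(n) = 2 × p(n-1), p(0) = 5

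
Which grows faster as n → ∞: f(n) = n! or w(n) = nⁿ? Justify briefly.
Comparing growth rates:
Growth-rate hierarchy: log n ≺ any polynomial ≺ any exponential cⁿ (c>1) ≺ n! ≺ nⁿ.
super-exponential nⁿ dominates factorial asymptotically.

w(n) grows faster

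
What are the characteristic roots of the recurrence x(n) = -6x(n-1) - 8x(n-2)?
Substitute x(n) = rⁿ and divide through by rⁿ⁻²: r² + 6r + 8 = 0
Factor: (r + 2)(r + 4) = 0, so r = -2, -4.
General solution: x(n) = A·(-2)ⁿ + B·(-4)ⁿ

Characteristic: r² + 6r + 8 = 0, Roots: r = -2, -4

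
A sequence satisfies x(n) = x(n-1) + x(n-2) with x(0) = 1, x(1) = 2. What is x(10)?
Computing the sequence terms:
1, 2, 3, 5, 8, 13, 21, 34, 55, 89, 144

144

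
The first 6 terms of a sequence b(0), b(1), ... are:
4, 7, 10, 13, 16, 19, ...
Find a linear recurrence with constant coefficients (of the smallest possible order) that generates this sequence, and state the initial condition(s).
Look for the lowest-order linear relation among consecutive terms.
Observation: consecutive differences are constant (= 3).
Check at n=2: 1·7 + 3 = 10. ✓

b(n) = b(n-1) + 3, b(0) = 4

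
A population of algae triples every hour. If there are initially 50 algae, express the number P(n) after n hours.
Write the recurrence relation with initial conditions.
Each hour multiplies the count by 3, so the count after n hours depends only on the count after n-1 hours: P(n) = 3 × P(n-1). The starting count gives P(0) = 50.
Unrolling n times gives the closed form P(n) = 50 × 3ⁿ.

P(n) = 3 × P(n-1), P(0) = 50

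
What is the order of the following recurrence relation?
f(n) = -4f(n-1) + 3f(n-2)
The order is the largest lag k for which f(n-k) appears. Here the deepest term is f(n-2), so the order is 2.

Order 2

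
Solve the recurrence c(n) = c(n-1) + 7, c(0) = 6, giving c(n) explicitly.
Recurrence: c(n) = c(n-1) + 7, initial: c(0) = 6.
Each step adds 7, so c(n) = c(0) + 7n = 7n + 6.

c(n) = 7n + 6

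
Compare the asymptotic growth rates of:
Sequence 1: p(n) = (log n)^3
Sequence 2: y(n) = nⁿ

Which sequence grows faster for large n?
Comparing growth rates:
Growth-rate hierarchy: log n ≺ any polynomial ≺ any exponential cⁿ (c>1) ≺ n! ≺ nⁿ.
super-exponential nⁿ dominates polylogarithmic (log n)^3 asymptotically.

y(n) grows faster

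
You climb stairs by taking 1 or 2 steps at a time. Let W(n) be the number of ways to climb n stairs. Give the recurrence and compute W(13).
Condition on the size of the last step (1 to 2): before it there were n-1, …, n-2 stairs climbed, and these cases are disjoint, so W(n) = W(n-1) + W(n-2) (Fibonacci-type sequence).
Initial conditions by direct count (compositions of i into parts ≤ 2): W(1) = 1; W(2) = 2.
Iterating the recurrence: W(3) = 3, W(4) = 5, W(5) = 8, W(6) = 13, W(7) = 21, W(8) = 34, W(9) = 55, W(10) = 89, W(11) = 144, W(12) = 233, W(13) = 377.

W(n) = W(n-1) + W(n-2), W(1) = 1, W(2) = 2; W(13) = 377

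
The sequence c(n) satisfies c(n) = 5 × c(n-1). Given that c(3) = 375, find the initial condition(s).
In general c(n) = 5ⁿ · c(0). At n = 3: c(0) = c(3) / 5^3 = 375 / 125 = 3.

c(0) = 3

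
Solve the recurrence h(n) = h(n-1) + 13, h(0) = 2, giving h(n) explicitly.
Recurrence: h(n) = h(n-1) + 13, initial: h(0) = 2.
Each step adds 13, so h(n) = h(0) + 13n = 13n + 2.

h(n) = 13n + 2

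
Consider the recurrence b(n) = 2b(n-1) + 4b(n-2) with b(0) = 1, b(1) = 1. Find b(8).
Computing the sequence terms:
1, 1, 6, 16, 56, 176, 576, 1856, 6016

6016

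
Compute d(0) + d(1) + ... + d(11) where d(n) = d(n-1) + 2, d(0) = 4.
Computing the sequence terms: 4, 6, 8, 10, 12, 14, 16, 18, 20, 22, 24, 26
Adding these values together:

180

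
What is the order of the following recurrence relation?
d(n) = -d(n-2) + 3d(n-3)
The order is the largest lag k for which d(n-k) appears. Here the deepest term is d(n-3), so the order is 3.

Order 3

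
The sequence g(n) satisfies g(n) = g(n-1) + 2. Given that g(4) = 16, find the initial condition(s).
g(4) = g(0) + 4·2, so g(0) = 16 - 8 = 8.

g(0) = 8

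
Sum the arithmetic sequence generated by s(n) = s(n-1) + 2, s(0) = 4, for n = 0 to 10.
Computing the sequence terms: 4, 6, 8, 10, 12, 14, 16, 18, 20, 22, 24
Adding these values together:

154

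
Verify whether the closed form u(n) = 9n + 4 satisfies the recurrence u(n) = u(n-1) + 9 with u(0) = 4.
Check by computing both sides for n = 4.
From the recurrence with u(0) = 4:
  u(0) = 4, u(1) = 13, u(2) = 22, u(3) = 31, u(4) = 40
  so the recurrence gives u(4) = 40.
From the proposed closed form u(n) = 9n + 4:
  u(4) = 40.
Both sides give 40 at n = 4, and the initial condition(s) match, so the closed form is consistent.

Yes, the closed form is correct.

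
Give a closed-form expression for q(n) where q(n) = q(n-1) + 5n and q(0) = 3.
Recurrence: q(n) = q(n-1) + 5n, initial: q(0) = 3.
Telescoping: q(n) = q(0) + 5·Σᵢ₌₁ⁿ i = 3 + 5·n(n+1)/2.

q(n) = 5·n(n+1)/2 + 3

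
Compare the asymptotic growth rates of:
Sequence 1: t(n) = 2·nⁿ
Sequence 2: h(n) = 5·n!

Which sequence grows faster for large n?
Comparing growth rates:
Growth-rate hierarchy: log n ≺ any polynomial ≺ any exponential cⁿ (c>1) ≺ n! ≺ nⁿ.
super-exponential nⁿ dominates factorial asymptotically.

t(n) grows faster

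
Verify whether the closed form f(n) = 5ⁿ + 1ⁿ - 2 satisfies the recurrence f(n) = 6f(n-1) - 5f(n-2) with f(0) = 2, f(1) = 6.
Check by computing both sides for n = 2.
From the recurrence with f(0) = 2, f(1) = 6:
  f(0) = 2, f(1) = 6, f(2) = 26
  so the recurrence gives f(2) = 26.
From the proposed closed form f(n) = 5ⁿ + 1ⁿ - 2:
  f(2) = 24.
The recurrence gives 26 but the closed form gives 24, so the closed form does not satisfy the recurrence.

No, the closed form is incorrect.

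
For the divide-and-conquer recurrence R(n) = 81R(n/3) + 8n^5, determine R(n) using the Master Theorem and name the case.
Master Theorem template: R(n) = a·R(n/b) + f(n).
Here: a=81, b=3, f(n)=8n^5
Compute log_b(a) = log_3(81) = 4.
f(n) = 8n^5 = Ω(n^(4+ε)) with ε = 1, and the regularity condition holds (a·f(n/b) = (a/b^5)·f(n) with a/b^5 = 3^-1 < 1). Case 3: R(n) = Θ(f(n)) = Θ(n^5).

Case 3: R(n) = Θ(n^5)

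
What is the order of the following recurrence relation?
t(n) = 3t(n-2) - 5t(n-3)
The order is the largest lag k for which t(n-k) appears. Here the deepest term is t(n-3), so the order is 3.

Order 3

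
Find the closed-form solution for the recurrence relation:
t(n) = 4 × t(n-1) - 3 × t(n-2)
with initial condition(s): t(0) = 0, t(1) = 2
Recurrence: t(n) = 4 × t(n-1) - 3 × t(n-2), initial: t(0) = 0, t(1) = 2.
Characteristic equation: r² - 4r + 3 = 0, which factors as (r - 3)(r - 1) = 0, so r = 3, 1. General solution t(n) = A·3ⁿ + B·1ⁿ. From t(0) = 0: A + B = 0. From t(1) = 2: 3A + 1B = 2. Solving gives A = 1, B = -1.

t(n) = 3ⁿ - 1ⁿ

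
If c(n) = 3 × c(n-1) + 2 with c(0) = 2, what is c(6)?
Computing step by step:
c(0) = 2
c(1) = 3 × 2 + 2 = 8
c(2) = 3 × 8 + 2 = 26
c(3) = 3 × 26 + 2 = 80
c(4) = 3 × 80 + 2 = 242
c(5) = 3 × 242 + 2 = 728
c(6) = 3 × 728 + 2 = 2186

2186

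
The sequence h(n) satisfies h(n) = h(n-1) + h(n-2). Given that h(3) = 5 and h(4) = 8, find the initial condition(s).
Work backwards using h(k) = h(k+2) - h(k+1):
h(2) = h(4) - h(3) = 8 - 5 = 3
h(1) = h(3) - h(2) = 5 - 3 = 2
h(0) = h(2) - h(1) = 3 - 2 = 1

h(0) = 1, h(1) = 2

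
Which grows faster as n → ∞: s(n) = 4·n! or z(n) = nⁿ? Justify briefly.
Comparing growth rates:
Growth-rate hierarchy: log n ≺ any polynomial ≺ any exponential cⁿ (c>1) ≺ n! ≺ nⁿ.
super-exponential nⁿ dominates factorial asymptotically.

z(n) grows faster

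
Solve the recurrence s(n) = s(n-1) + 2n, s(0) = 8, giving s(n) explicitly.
Recurrence: s(n) = s(n-1) + 2n, initial: s(0) = 8.
Telescoping: s(n) = s(0) + 2·Σᵢ₌₁ⁿ i = 8 + 2·n(n+1)/2.

s(n) = 2·n(n+1)/2 + 8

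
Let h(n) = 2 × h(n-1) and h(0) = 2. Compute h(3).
Computing step by step:
h(0) = 2
h(1) = 2 × 2 = 4
h(2) = 2 × 4 = 8
h(3) = 2 × 8 = 16

16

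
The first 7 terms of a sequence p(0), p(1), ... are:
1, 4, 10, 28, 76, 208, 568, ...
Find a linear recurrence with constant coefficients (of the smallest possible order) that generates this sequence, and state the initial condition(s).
Look for the lowest-order linear relation among consecutive terms.
Observation: p(n) - 2·p(n-1) - (2)·p(n-2) = 0 holds for the shown terms, and no order-1 relation p(n) = α·p(n-1) + β fits.
Check at n=3: 2·10 + (2)·4 = 28. ✓

p(n) = 2p(n-1) + 2p(n-2), p(0) = 1, p(1) = 4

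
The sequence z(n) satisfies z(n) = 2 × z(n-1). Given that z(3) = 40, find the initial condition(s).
In general z(n) = 2ⁿ · z(0). At n = 3: z(0) = z(3) / 2^3 = 40 / 8 = 5.

z(0) = 5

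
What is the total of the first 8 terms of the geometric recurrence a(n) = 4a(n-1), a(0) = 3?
Computing the sequence terms: 3, 12, 48, 192, 768, 3072, 12288, 49152
Adding these values together:

65535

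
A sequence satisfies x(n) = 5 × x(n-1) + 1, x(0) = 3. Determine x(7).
Computing step by step:
x(0) = 3
x(1) = 5 × 3 + 1 = 16
x(2) = 5 × 16 + 1 = 81
x(3) = 5 × 81 + 1 = 406
x(4) = 5 × 406 + 1 = 2031
x(5) = 5 × 2031 + 1 = 10156
x(6) = 5 × 10156 + 1 = 50781
x(7) = 5 × 50781 + 1 = 253906

253906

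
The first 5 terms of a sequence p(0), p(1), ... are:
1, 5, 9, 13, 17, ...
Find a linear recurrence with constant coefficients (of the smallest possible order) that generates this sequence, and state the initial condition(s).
Look for the lowest-order linear relation among consecutive terms.
Observation: consecutive differences are constant (= 4).
Check at n=2: 1·5 + 4 = 9. ✓

p(n) = p(n-1) + 4, p(0) = 1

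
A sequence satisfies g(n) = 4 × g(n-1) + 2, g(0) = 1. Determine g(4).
Computing step by step:
g(0) = 1
g(1) = 4 × 1 + 2 = 6
g(2) = 4 × 6 + 2 = 26
g(3) = 4 × 26 + 2 = 106
g(4) = 4 × 106 + 2 = 426

426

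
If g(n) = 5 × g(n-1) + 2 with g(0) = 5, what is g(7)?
Computing step by step:
g(0) = 5
g(1) = 5 × 5 + 2 = 27
g(2) = 5 × 27 + 2 = 137
g(3) = 5 × 137 + 2 = 687
g(4) = 5 × 687 + 2 = 3437
g(5) = 5 × 3437 + 2 = 17187
g(6) = 5 × 17187 + 2 = 85937
g(7) = 5 × 85937 + 2 = 429687

429687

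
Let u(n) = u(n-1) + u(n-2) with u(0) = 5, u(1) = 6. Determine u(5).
Computing the sequence terms:
5, 6, 11, 17, 28, 45

45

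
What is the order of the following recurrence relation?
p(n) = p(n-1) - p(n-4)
The order is the largest lag k for which p(n-k) appears. Here the deepest term is p(n-4), so the order is 4.

Order 4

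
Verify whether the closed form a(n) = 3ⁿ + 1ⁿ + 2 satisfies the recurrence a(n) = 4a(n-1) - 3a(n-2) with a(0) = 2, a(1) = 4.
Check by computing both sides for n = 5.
From the recurrence with a(0) = 2, a(1) = 4:
  a(0) = 2, a(1) = 4, a(2) = 10, a(3) = 28, a(4) = 82, a(5) = 244
  so the recurrence gives a(5) = 244.
From the proposed closed form a(n) = 3ⁿ + 1ⁿ + 2:
  a(5) = 246.
The recurrence gives 244 but the closed form gives 246, so the closed form does not satisfy the recurrence.

No, the closed form is incorrect.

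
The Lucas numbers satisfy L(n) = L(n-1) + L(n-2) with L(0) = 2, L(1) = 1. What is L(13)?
Computing the sequence terms:
2, 1, 3, 4, 7, 11, 18, 29, 47, 76, 123, 199, 322, 521

521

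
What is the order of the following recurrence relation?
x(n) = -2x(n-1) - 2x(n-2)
The order is the largest lag k for which x(n-k) appears. Here the deepest term is x(n-2), so the order is 2.

Order 2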